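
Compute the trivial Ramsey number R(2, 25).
R(2, 25) = 25

R(2, k) = k for all k ≥ 2: in a 2-colouring of K_k, either some edge is red (a red K_2) or all edges are blue (a blue K_k). And K_{24} coloured all-blue has no blue K_25, so R(2, 25) > 24. Hence R(2, 25) = 25.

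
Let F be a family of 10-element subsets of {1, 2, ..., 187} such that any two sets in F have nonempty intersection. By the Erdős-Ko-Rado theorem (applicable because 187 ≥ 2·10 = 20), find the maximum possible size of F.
max |F| = C(186, 9) = 603234336269630

Erdős-Ko-Rado (1961): when n ≥ 2k, max |F| = C(n−1, k−1). The bound is attained by the star {A : i ∈ A} for any fixed i ∈ [n]. Here C(187−1, 10−1) = C(186, 9) = 603234336269630.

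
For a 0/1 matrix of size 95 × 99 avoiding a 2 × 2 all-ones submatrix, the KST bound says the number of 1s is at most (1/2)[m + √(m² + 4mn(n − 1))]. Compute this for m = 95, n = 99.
z(95, 99; 2, 2) ≤ (1/2)[95 + √(95² + 4·95·99·98)] = (1/2)[95 + √3695785] = 1008.7212

Kővári–Sós–Turán: let r_1, ..., r_95 be the row sums and z = Σ r_i the total number of 1s. Each pair of columns can share at most one row with both entries 1 (else a 2×2 all-ones block appears), so Σ_i C(r_i, 2) ≤ C(99, 2) = 4851. By convexity Σ_i C(r_i, 2) ≥ 95·C(z/95, 2) = z(z − 95)/(2·95), giving z² − 95z − 95·99·98 ≤ 0 and hence z ≤ (1/2)[95 + √(9025 + 4·921690)] = (1/2)[95 + √3695785] ≈ (1/2)(95 + 1922.4425) = 1008.7212.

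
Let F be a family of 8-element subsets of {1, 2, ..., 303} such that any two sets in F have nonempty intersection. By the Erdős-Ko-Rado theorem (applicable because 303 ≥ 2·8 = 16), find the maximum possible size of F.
max |F| = C(302, 7) = 42383788092360

Erdős-Ko-Rado (1961): when n ≥ 2k, max |F| = C(n−1, k−1). The bound is attained by the star {A : i ∈ A} for any fixed i ∈ [n]. Here C(303−1, 8−1) = C(302, 7) = 42383788092360.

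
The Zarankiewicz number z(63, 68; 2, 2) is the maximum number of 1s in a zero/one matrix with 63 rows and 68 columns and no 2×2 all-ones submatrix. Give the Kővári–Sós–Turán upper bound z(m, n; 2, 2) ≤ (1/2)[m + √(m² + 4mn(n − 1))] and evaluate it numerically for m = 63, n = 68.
z(63, 68; 2, 2) ≤ (1/2)[63 + √(63² + 4·63·68·67)] = (1/2)[63 + √1152081] = 568.1752

Kővári–Sós–Turán: let r_1, ..., r_63 be the row sums and z = Σ r_i the total number of 1s. Each pair of columns can share at most one row with both entries 1 (else a 2×2 all-ones block appears), so Σ_i C(r_i, 2) ≤ C(68, 2) = 2278. By convexity Σ_i C(r_i, 2) ≥ 63·C(z/63, 2) = z(z − 63)/(2·63), giving z² − 63z − 63·68·67 ≤ 0 and hence z ≤ (1/2)[63 + √(3969 + 4·287028)] = (1/2)[63 + √1152081] ≈ (1/2)(63 + 1073.3504) = 568.1752.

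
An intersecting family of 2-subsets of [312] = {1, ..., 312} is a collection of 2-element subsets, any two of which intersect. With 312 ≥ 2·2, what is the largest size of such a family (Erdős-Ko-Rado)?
max |F| = C(311, 1) = 311

Erdős-Ko-Rado (1961): when n ≥ 2k, max |F| = C(n−1, k−1). The bound is attained by the star {A : i ∈ A} for any fixed i ∈ [n]. Here C(312−1, 2−1) = C(311, 1) = 311.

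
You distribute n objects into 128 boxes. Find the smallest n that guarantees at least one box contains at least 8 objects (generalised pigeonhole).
n = (8 − 1)·128 + 1 = 897

By the generalised pigeonhole principle, to guarantee some box contains ≥ r objects we need more than (r − 1) · k objects total. Threshold: n = (r − 1) · k + 1. With r = 8 and k = 128: n = 7 · 128 + 1 = 896 + 1 = 897. For n = 896 = 7 · 128, we can put exactly 7 objects in every box, avoiding 8 in any single one — so 897 is tight.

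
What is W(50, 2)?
W(50, 2) = 50 + 1 = 51

A 2-term AP is any pair of integers, so a monochromatic 2-AP exists iff some colour is used at least twice. With 50 colours, the colouring i ↦ i on {1, ..., 50} uses each colour once, avoiding any monochromatic pair, so W(50, 2) > 50. For {1, ..., 51}, pigeonhole forces two integers of the same colour, which form a monochromatic 2-AP. Hence W(50, 2) = 51.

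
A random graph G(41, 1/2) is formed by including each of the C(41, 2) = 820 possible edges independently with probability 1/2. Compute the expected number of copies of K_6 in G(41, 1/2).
E[# K_6] = C(41, 6) · (1/2)^C(6, 2) = 4496388 / 2^15 = 1124097/8192 ≈ 137.218872

For each 6-subset S of vertices (there are C(41, 6) = 4496388 such S), let X_S = 1 if S induces a K_6 (all C(6, 2) = 15 edges present). Then P(X_S = 1) = (1/2)^15 = 1/32768. By linearity of expectation, E[# K_6] = C(41, 6) · (1/2)^15 = 4496388 / 32768 = 1124097/8192 ≈ 137.218872.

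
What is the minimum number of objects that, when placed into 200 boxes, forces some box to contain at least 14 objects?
n = (14 − 1)·200 + 1 = 2601

By the generalised pigeonhole principle, to guarantee some box contains ≥ r objects we need more than (r − 1) · k objects total. Threshold: n = (r − 1) · k + 1. With r = 14 and k = 200: n = 13 · 200 + 1 = 2600 + 1 = 2601. For n = 2600 = 13 · 200, we can put exactly 13 objects in every box, avoiding 14 in any single one — so 2601 is tight.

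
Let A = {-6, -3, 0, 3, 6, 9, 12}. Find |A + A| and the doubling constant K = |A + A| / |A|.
K = |A + A| / |A| = 13/7

Enumerate A + A = {a + b : a, b ∈ A}. With |A| = 7, there are |A|^2 = 49 ordered sum pairs; collecting distinct values, A + A = {-12, -9, -6, -3, 0, 3, 6, 9, 12, 15, 18, 21, 24}, so |A + A| = 13. Thus K = 13/7. Here |A + A| = 2|A| − 1 = 13, the minimum possible — so K = 13/7 is minimal, which holds iff A is an arithmetic progression.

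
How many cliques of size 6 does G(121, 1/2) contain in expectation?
E[# K_6] = C(121, 6) · (1/2)^C(6, 2) = 3843323484 / 2^15 = 960830871/8192 ≈ 117288.924683

For each 6-subset S of vertices (there are C(121, 6) = 3843323484 such S), let X_S = 1 if S induces a K_6 (all C(6, 2) = 15 edges present). Then P(X_S = 1) = (1/2)^15 = 1/32768. By linearity of expectation, E[# K_6] = C(121, 6) · (1/2)^15 = 3843323484 / 32768 = 960830871/8192 ≈ 117288.924683.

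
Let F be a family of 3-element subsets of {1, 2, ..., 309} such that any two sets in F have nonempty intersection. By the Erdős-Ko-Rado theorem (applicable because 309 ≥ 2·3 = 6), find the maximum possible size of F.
max |F| = C(308, 2) = 47278

The Erdős-Ko-Rado theorem states: for n ≥ 2k, an intersecting family of k-subsets of an n-element set has size at most C(n − 1, k − 1), with equality for 'star' families {A ⊆ [n] : |A| = k, i ∈ A} (fix an element i). For n = 309, k = 3: C(308, 2) = 47278.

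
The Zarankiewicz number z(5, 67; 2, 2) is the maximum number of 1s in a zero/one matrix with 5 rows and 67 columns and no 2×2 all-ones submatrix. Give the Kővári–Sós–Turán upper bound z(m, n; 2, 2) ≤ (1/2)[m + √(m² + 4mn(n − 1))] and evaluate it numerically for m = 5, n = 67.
z(5, 67; 2, 2) ≤ (1/2)[5 + √(5² + 4·5·67·66)] = (1/2)[5 + √88465] = 151.2153

Kővári–Sós–Turán: let r_1, ..., r_5 be the row sums and z = Σ r_i the total number of 1s. Each pair of columns can share at most one row with both entries 1 (else a 2×2 all-ones block appears), so Σ_i C(r_i, 2) ≤ C(67, 2) = 2211. By convexity Σ_i C(r_i, 2) ≥ 5·C(z/5, 2) = z(z − 5)/(2·5), giving z² − 5z − 5·67·66 ≤ 0 and hence z ≤ (1/2)[5 + √(25 + 4·22110)] = (1/2)[5 + √88465] ≈ (1/2)(5 + 297.4307) = 151.2153.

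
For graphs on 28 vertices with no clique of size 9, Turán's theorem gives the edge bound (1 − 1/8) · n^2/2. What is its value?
Turán density bound = (7/8) · 28^2/2 = 343

Turán's theorem: ex(n, K_{r+1}) is achieved by the complete r-partite Turán graph T(n, r) with parts as balanced as possible, and is at most (1 − 1/r) · n^2/2. For r = 8, n = 28: the density bound is (7/8) · 784/2 = 343. The integer-valued extremum is e(T(28, 8)) = 342, which is strictly less than the density bound 343 since 8 ∤ 28 (the parts of T(28, 8) cannot all be equal).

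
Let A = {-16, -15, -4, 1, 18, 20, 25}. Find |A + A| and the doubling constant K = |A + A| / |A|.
K = |A + A| / |A| = 26/7

Enumerate A + A = {a + b : a, b ∈ A}. With |A| = 7, there are |A|^2 = 49 ordered sum pairs; collecting distinct values, A + A = {-32, -31, -30, -20, -19, -15, -14, -8, -3, 2, 3, 4, 5, 9, 10, 14, 16, 19, 21, 26, 36, 38, 40, 43, 45, 50}, so |A + A| = 26. Thus K = 26/7. For comparison, the minimum possible |A + A| over all 7-element sets is 2·7 − 1 = 13 (so min K = 13/7), attained only by arithmetic progressions.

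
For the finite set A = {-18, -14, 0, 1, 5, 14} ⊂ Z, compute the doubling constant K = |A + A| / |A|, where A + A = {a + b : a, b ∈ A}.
K = |A + A| / |A| = 19/6

Enumerate A + A = {a + b : a, b ∈ A}. With |A| = 6, there are |A|^2 = 36 ordered sum pairs; collecting distinct values, A + A = {-36, -32, -28, -18, -17, -14, -13, -9, -4, 0, 1, 2, 5, 6, 10, 14, 15, 19, 28}, so |A + A| = 19. Thus K = 19/6. For comparison, the minimum possible |A + A| over all 6-element sets is 2·6 − 1 = 11 (so min K = 11/6), attained only by arithmetic progressions.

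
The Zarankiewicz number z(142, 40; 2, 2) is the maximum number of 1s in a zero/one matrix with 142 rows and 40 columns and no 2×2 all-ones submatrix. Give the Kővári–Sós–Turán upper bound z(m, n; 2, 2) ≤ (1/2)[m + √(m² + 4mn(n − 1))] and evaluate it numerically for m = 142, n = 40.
z(142, 40; 2, 2) ≤ (1/2)[142 + √(142² + 4·142·40·39)] = (1/2)[142 + √906244] = 546.9842

Kővári–Sós–Turán: let r_1, ..., r_142 be the row sums and z = Σ r_i the total number of 1s. Each pair of columns can share at most one row with both entries 1 (else a 2×2 all-ones block appears), so Σ_i C(r_i, 2) ≤ C(40, 2) = 780. By convexity Σ_i C(r_i, 2) ≥ 142·C(z/142, 2) = z(z − 142)/(2·142), giving z² − 142z − 142·40·39 ≤ 0 and hence z ≤ (1/2)[142 + √(20164 + 4·221520)] = (1/2)[142 + √906244] ≈ (1/2)(142 + 951.9685) = 546.9842.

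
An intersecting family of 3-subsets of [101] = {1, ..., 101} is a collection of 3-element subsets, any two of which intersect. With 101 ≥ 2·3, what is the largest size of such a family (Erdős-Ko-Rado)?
max |F| = C(100, 2) = 4950

The Erdős-Ko-Rado theorem states: for n ≥ 2k, an intersecting family of k-subsets of an n-element set has size at most C(n − 1, k − 1), with equality for 'star' families {A ⊆ [n] : |A| = k, i ∈ A} (fix an element i). For n = 101, k = 3: C(100, 2) = 4950.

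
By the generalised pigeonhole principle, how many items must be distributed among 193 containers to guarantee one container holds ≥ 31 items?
n = (31 − 1)·193 + 1 = 5791

By the generalised pigeonhole principle, to guarantee some box contains ≥ r objects we need more than (r − 1) · k objects total. Threshold: n = (r − 1) · k + 1. With r = 31 and k = 193: n = 30 · 193 + 1 = 5790 + 1 = 5791. For n = 5790 = 30 · 193, we can put exactly 30 objects in every box, avoiding 31 in any single one — so 5791 is tight.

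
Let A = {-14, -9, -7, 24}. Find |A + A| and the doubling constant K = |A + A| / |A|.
K = |A + A| / |A| = 10/4 = 5/2

Enumerate A + A = {a + b : a, b ∈ A}. With |A| = 4, there are |A|^2 = 16 ordered sum pairs; collecting distinct values, A + A = {-28, -23, -21, -18, -16, -14, 10, 15, 17, 48}, so |A + A| = 10. Thus K = 10/4 = 5/2. For comparison, the minimum possible |A + A| over all 4-element sets is 2·4 − 1 = 7 (so min K = 7/4), attained only by arithmetic progressions.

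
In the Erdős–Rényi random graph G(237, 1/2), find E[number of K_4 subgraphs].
E[# K_4] = C(237, 4) · (1/2)^C(4, 2) = 128154195 / 2^6 = 2002409.296875

For each 4-subset S of vertices (there are C(237, 4) = 128154195 such S), let X_S = 1 if S induces a K_4 (all C(4, 2) = 6 edges present). Then P(X_S = 1) = (1/2)^6 = 1/64. By linearity of expectation, E[# K_4] = C(237, 4) · (1/2)^6 = 128154195 / 64 = 2002409.296875.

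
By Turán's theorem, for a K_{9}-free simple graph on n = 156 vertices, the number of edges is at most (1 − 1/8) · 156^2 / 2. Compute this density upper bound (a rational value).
Turán density bound = (7/8) · 156^2/2 = 10647

Turán's theorem: ex(n, K_{r+1}) is achieved by the complete r-partite Turán graph T(n, r) with parts as balanced as possible, and is at most (1 − 1/r) · n^2/2. For r = 8, n = 156: the density bound is (7/8) · 24336/2 = 10647. The integer-valued extremum is e(T(156, 8)) = 10646, which is strictly less than the density bound 10647 since 8 ∤ 156 (the parts of T(156, 8) cannot all be equal).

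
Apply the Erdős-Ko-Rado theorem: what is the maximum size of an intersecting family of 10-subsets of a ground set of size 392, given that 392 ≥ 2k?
max |F| = C(391, 9) = 536473971710831440

The Erdős-Ko-Rado theorem states: for n ≥ 2k, an intersecting family of k-subsets of an n-element set has size at most C(n − 1, k − 1), with equality for 'star' families {A ⊆ [n] : |A| = k, i ∈ A} (fix an element i). For n = 392, k = 10: C(391, 9) = 536473971710831440.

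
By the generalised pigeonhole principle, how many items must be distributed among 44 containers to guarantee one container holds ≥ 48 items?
n = (48 − 1)·44 + 1 = 2069

By the generalised pigeonhole principle, to guarantee some box contains ≥ r objects we need more than (r − 1) · k objects total. Threshold: n = (r − 1) · k + 1. With r = 48 and k = 44: n = 47 · 44 + 1 = 2068 + 1 = 2069. For n = 2068 = 47 · 44, we can put exactly 47 objects in every box, avoiding 48 in any single one — so 2069 is tight.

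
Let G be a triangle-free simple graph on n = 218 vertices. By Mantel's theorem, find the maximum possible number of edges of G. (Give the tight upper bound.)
ex(218, K_3) = ⌊218^2/4⌋ = 11881

Mantel (1907): a triangle-free graph on n vertices has at most ⌊n^2/4⌋ edges, with equality for the complete bipartite graph K_{⌊n/2⌋, ⌈n/2⌉}. For n = 218: ⌊218^2/4⌋ = ⌊47524/4⌋ = 11881. The extremal graph is K_{109, 109}, which has 109·109 = 11881 edges.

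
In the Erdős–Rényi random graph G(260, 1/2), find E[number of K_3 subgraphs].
E[# K_3] = C(260, 3) · (1/2)^C(3, 2) = 2895620 / 2^3 = 723905/2 = 361952.5

For each 3-subset S of vertices (there are C(260, 3) = 2895620 such S), let X_S = 1 if S induces a K_3 (all C(3, 2) = 3 edges present). Then P(X_S = 1) = (1/2)^3 = 1/8. By linearity of expectation, E[# K_3] = C(260, 3) · (1/2)^3 = 2895620 / 8 = 723905/2 = 361952.5.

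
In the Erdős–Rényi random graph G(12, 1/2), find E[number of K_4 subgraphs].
E[# K_4] = C(12, 4) · (1/2)^C(4, 2) = 495 / 2^6 = 7.734375

For each 4-subset S of vertices (there are C(12, 4) = 495 such S), let X_S = 1 if S induces a K_4 (all C(4, 2) = 6 edges present). Then P(X_S = 1) = (1/2)^6 = 1/64. By linearity of expectation, E[# K_4] = C(12, 4) · (1/2)^6 = 495 / 64 = 7.734375.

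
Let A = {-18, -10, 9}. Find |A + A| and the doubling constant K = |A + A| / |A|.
K = |A + A| / |A| = 6/3 = 2

Enumerate A + A = {a + b : a, b ∈ A}. With |A| = 3, there are |A|^2 = 9 ordered sum pairs; collecting distinct values, A + A = {-36, -28, -20, -9, -1, 18}, so |A + A| = 6. Thus K = 6/3 = 2. For comparison, the minimum possible |A + A| over all 3-element sets is 2·3 − 1 = 5 (so min K = 5/3), attained only by arithmetic progressions.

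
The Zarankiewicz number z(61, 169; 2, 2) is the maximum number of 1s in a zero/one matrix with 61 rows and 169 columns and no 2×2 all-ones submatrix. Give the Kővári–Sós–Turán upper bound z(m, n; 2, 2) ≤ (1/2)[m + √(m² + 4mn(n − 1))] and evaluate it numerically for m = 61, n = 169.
z(61, 169; 2, 2) ≤ (1/2)[61 + √(61² + 4·61·169·168)] = (1/2)[61 + √6931369] = 1346.8747

Kővári–Sós–Turán: let r_1, ..., r_61 be the row sums and z = Σ r_i the total number of 1s. Each pair of columns can share at most one row with both entries 1 (else a 2×2 all-ones block appears), so Σ_i C(r_i, 2) ≤ C(169, 2) = 14196. By convexity Σ_i C(r_i, 2) ≥ 61·C(z/61, 2) = z(z − 61)/(2·61), giving z² − 61z − 61·169·168 ≤ 0 and hence z ≤ (1/2)[61 + √(3721 + 4·1731912)] = (1/2)[61 + √6931369] ≈ (1/2)(61 + 2632.7493) = 1346.8747.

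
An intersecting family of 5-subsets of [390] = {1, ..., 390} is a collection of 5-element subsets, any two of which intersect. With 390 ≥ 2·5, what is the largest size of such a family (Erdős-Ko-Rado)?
max |F| = C(389, 4) = 939438501

Erdős-Ko-Rado (1961): when n ≥ 2k, max |F| = C(n−1, k−1). The bound is attained by the star {A : i ∈ A} for any fixed i ∈ [n]. Here C(390−1, 5−1) = C(389, 4) = 939438501.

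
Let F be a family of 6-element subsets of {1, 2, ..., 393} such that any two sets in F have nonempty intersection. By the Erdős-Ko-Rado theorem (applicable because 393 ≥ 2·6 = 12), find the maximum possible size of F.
max |F| = C(392, 5) = 75184360888

The Erdős-Ko-Rado theorem states: for n ≥ 2k, an intersecting family of k-subsets of an n-element set has size at most C(n − 1, k − 1), with equality for 'star' families {A ⊆ [n] : |A| = k, i ∈ A} (fix an element i). For n = 393, k = 6: C(392, 5) = 75184360888.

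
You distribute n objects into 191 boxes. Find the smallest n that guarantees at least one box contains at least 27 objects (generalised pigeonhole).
n = (27 − 1)·191 + 1 = 4967

By the generalised pigeonhole principle, to guarantee some box contains ≥ r objects we need more than (r − 1) · k objects total. Threshold: n = (r − 1) · k + 1. With r = 27 and k = 191: n = 26 · 191 + 1 = 4966 + 1 = 4967. For n = 4966 = 26 · 191, we can put exactly 26 objects in every box, avoiding 27 in any single one — so 4967 is tight.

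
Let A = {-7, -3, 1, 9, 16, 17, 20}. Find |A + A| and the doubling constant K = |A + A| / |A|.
K = |A + A| / |A| = 22/7

Enumerate A + A = {a + b : a, b ∈ A}. With |A| = 7, there are |A|^2 = 49 ordered sum pairs; collecting distinct values, A + A = {-14, -10, -6, -2, 2, 6, 9, 10, 13, 14, 17, 18, 21, 25, 26, 29, 32, 33, 34, 36, 37, 40}, so |A + A| = 22. Thus K = 22/7. For comparison, the minimum possible |A + A| over all 7-element sets is 2·7 − 1 = 13 (so min K = 13/7), attained only by arithmetic progressions.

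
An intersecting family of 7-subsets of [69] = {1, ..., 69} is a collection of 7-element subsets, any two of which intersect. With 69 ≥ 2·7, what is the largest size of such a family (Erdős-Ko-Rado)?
max |F| = C(68, 6) = 109453344

Erdős-Ko-Rado (1961): when n ≥ 2k, max |F| = C(n−1, k−1). The bound is attained by the star {A : i ∈ A} for any fixed i ∈ [n]. Here C(69−1, 7−1) = C(68, 6) = 109453344.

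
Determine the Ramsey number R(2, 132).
R(2, 132) = 132

R(2, k) = k for all k ≥ 2: in a 2-colouring of K_k, either some edge is red (a red K_2) or all edges are blue (a blue K_k). And K_{131} coloured all-blue has no blue K_132, so R(2, 132) > 131. Hence R(2, 132) = 132.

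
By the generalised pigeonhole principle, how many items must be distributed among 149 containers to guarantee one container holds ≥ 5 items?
n = (5 − 1)·149 + 1 = 597

By the generalised pigeonhole principle, to guarantee some box contains ≥ r objects we need more than (r − 1) · k objects total. Threshold: n = (r − 1) · k + 1. With r = 5 and k = 149: n = 4 · 149 + 1 = 596 + 1 = 597. For n = 596 = 4 · 149, we can put exactly 4 objects in every box, avoiding 5 in any single one — so 597 is tight.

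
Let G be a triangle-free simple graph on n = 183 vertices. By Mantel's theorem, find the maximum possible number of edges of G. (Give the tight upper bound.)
ex(183, K_3) = ⌊183^2/4⌋ = 8372

Mantel (1907): a triangle-free graph on n vertices has at most ⌊n^2/4⌋ edges, with equality for the complete bipartite graph K_{⌊n/2⌋, ⌈n/2⌉}. For n = 183: ⌊183^2/4⌋ = ⌊33489/4⌋ = 8372. The extremal graph is K_{91, 92}, which has 91·92 = 8372 edges.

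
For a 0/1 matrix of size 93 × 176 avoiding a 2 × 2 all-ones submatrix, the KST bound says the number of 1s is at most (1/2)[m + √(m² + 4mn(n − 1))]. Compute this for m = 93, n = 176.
z(93, 176; 2, 2) ≤ (1/2)[93 + √(93² + 4·93·176·175)] = (1/2)[93 + √11466249] = 1739.5925

Kővári–Sós–Turán: let r_1, ..., r_93 be the row sums and z = Σ r_i the total number of 1s. Each pair of columns can share at most one row with both entries 1 (else a 2×2 all-ones block appears), so Σ_i C(r_i, 2) ≤ C(176, 2) = 15400. By convexity Σ_i C(r_i, 2) ≥ 93·C(z/93, 2) = z(z − 93)/(2·93), giving z² − 93z − 93·176·175 ≤ 0 and hence z ≤ (1/2)[93 + √(8649 + 4·2864400)] = (1/2)[93 + √11466249] ≈ (1/2)(93 + 3386.185) = 1739.5925.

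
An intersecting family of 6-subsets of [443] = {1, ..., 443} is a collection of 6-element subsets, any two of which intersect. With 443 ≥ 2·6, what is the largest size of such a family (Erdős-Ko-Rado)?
max |F| = C(442, 5) = 137426637348

Erdős-Ko-Rado (1961): when n ≥ 2k, max |F| = C(n−1, k−1). The bound is attained by the star {A : i ∈ A} for any fixed i ∈ [n]. Here C(443−1, 6−1) = C(442, 5) = 137426637348.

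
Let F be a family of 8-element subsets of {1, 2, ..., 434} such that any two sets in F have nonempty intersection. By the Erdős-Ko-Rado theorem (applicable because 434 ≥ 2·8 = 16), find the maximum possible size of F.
max |F| = C(433, 7) = 539281806179688

The Erdős-Ko-Rado theorem states: for n ≥ 2k, an intersecting family of k-subsets of an n-element set has size at most C(n − 1, k − 1), with equality for 'star' families {A ⊆ [n] : |A| = k, i ∈ A} (fix an element i). For n = 434, k = 8: C(433, 7) = 539281806179688.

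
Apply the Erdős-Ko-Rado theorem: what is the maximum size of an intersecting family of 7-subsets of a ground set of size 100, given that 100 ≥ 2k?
max |F| = C(99, 6) = 1120529256

Erdős-Ko-Rado (1961): when n ≥ 2k, max |F| = C(n−1, k−1). The bound is attained by the star {A : i ∈ A} for any fixed i ∈ [n]. Here C(100−1, 7−1) = C(99, 6) = 1120529256.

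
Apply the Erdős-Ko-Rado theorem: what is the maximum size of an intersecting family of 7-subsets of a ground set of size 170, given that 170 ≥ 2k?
max |F| = C(169, 6) = 29581203652

Erdős-Ko-Rado (1961): when n ≥ 2k, max |F| = C(n−1, k−1). The bound is attained by the star {A : i ∈ A} for any fixed i ∈ [n]. Here C(170−1, 7−1) = C(169, 6) = 29581203652.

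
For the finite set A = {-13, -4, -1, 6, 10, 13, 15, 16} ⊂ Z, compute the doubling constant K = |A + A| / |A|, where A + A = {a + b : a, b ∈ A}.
K = |A + A| / |A| = 31/8

Enumerate A + A = {a + b : a, b ∈ A}. With |A| = 8, there are |A|^2 = 64 ordered sum pairs; collecting distinct values, A + A = {-26, -17, -14, -8, -7, -5, -3, -2, 0, 2, 3, 5, 6, 9, 11, 12, 14, 15, 16, 19, 20, 21, 22, 23, 25, 26, 28, 29, 30, 31, 32}, so |A + A| = 31. Thus K = 31/8. For comparison, the minimum possible |A + A| over all 8-element sets is 2·8 − 1 = 15 (so min K = 15/8), attained only by arithmetic progressions.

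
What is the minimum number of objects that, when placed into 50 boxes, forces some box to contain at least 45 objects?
n = (45 − 1)·50 + 1 = 2201

By the generalised pigeonhole principle, to guarantee some box contains ≥ r objects we need more than (r − 1) · k objects total. Threshold: n = (r − 1) · k + 1. With r = 45 and k = 50: n = 44 · 50 + 1 = 2200 + 1 = 2201. For n = 2200 = 44 · 50, we can put exactly 44 objects in every box, avoiding 45 in any single one — so 2201 is tight.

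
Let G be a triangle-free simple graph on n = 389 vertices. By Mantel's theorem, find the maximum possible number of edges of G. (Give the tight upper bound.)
ex(389, K_3) = ⌊389^2/4⌋ = 37830

Mantel (1907): a triangle-free graph on n vertices has at most ⌊n^2/4⌋ edges, with equality for the complete bipartite graph K_{⌊n/2⌋, ⌈n/2⌉}. For n = 389: ⌊389^2/4⌋ = ⌊151321/4⌋ = 37830. The extremal graph is K_{194, 195}, which has 194·195 = 37830 edges.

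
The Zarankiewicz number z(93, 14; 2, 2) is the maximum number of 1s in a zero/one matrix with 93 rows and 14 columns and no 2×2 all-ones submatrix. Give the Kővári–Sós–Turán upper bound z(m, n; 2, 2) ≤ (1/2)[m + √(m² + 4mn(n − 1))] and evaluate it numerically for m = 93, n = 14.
z(93, 14; 2, 2) ≤ (1/2)[93 + √(93² + 4·93·14·13)] = (1/2)[93 + √76353] = 184.6602

Kővári–Sós–Turán: let r_1, ..., r_93 be the row sums and z = Σ r_i the total number of 1s. Each pair of columns can share at most one row with both entries 1 (else a 2×2 all-ones block appears), so Σ_i C(r_i, 2) ≤ C(14, 2) = 91. By convexity Σ_i C(r_i, 2) ≥ 93·C(z/93, 2) = z(z − 93)/(2·93), giving z² − 93z − 93·14·13 ≤ 0 and hence z ≤ (1/2)[93 + √(8649 + 4·16926)] = (1/2)[93 + √76353] ≈ (1/2)(93 + 276.3205) = 184.6602.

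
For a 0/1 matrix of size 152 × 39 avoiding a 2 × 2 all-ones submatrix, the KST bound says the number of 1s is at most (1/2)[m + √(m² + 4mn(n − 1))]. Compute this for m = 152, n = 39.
z(152, 39; 2, 2) ≤ (1/2)[152 + √(152² + 4·152·39·38)] = (1/2)[152 + √924160] = 556.6662

Kővári–Sós–Turán: let r_1, ..., r_152 be the row sums and z = Σ r_i the total number of 1s. Each pair of columns can share at most one row with both entries 1 (else a 2×2 all-ones block appears), so Σ_i C(r_i, 2) ≤ C(39, 2) = 741. By convexity Σ_i C(r_i, 2) ≥ 152·C(z/152, 2) = z(z − 152)/(2·152), giving z² − 152z − 152·39·38 ≤ 0 and hence z ≤ (1/2)[152 + √(23104 + 4·225264)] = (1/2)[152 + √924160] ≈ (1/2)(152 + 961.3324) = 556.6662.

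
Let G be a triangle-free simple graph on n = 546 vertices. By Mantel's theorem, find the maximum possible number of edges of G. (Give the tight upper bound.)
ex(546, K_3) = ⌊546^2/4⌋ = 74529

Mantel (1907): a triangle-free graph on n vertices has at most ⌊n^2/4⌋ edges, with equality for the complete bipartite graph K_{⌊n/2⌋, ⌈n/2⌉}. For n = 546: ⌊546^2/4⌋ = ⌊298116/4⌋ = 74529. The extremal graph is K_{273, 273}, which has 273·273 = 74529 edges.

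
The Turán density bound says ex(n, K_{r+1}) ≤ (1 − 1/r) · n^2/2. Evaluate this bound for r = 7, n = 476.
Turán density bound = (6/7) · 476^2/2 = 97104

Turán's theorem: ex(n, K_{r+1}) is achieved by the complete r-partite Turán graph T(n, r) with parts as balanced as possible, and is at most (1 − 1/r) · n^2/2. For r = 7, n = 476: the density bound is (6/7) · 226576/2 = 97104. Since 7 ∣ 476, the Turán graph T(476, 7) has parts of equal size 68, and its edge count e(T(476, 7)) = 97104 attains the density bound exactly.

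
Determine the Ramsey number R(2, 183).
R(2, 183) = 183

R(2, k) = k for all k ≥ 2: in a 2-colouring of K_k, either some edge is red (a red K_2) or all edges are blue (a blue K_k). And K_{182} coloured all-blue has no blue K_183, so R(2, 183) > 182. Hence R(2, 183) = 183.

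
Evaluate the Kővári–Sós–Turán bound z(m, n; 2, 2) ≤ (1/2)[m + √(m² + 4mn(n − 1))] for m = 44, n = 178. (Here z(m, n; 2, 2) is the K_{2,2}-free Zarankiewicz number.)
z(44, 178; 2, 2) ≤ (1/2)[44 + √(44² + 4·44·178·177)] = (1/2)[44 + √5546992] = 1199.6026

Kővári–Sós–Turán: let r_1, ..., r_44 be the row sums and z = Σ r_i the total number of 1s. Each pair of columns can share at most one row with both entries 1 (else a 2×2 all-ones block appears), so Σ_i C(r_i, 2) ≤ C(178, 2) = 15753. By convexity Σ_i C(r_i, 2) ≥ 44·C(z/44, 2) = z(z − 44)/(2·44), giving z² − 44z − 44·178·177 ≤ 0 and hence z ≤ (1/2)[44 + √(1936 + 4·1386264)] = (1/2)[44 + √5546992] ≈ (1/2)(44 + 2355.2053) = 1199.6026.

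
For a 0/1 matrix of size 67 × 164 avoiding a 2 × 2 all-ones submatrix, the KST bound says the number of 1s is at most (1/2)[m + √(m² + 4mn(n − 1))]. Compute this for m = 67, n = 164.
z(67, 164; 2, 2) ≤ (1/2)[67 + √(67² + 4·67·164·163)] = (1/2)[67 + √7168665] = 1372.2181

Kővári–Sós–Turán: let r_1, ..., r_67 be the row sums and z = Σ r_i the total number of 1s. Each pair of columns can share at most one row with both entries 1 (else a 2×2 all-ones block appears), so Σ_i C(r_i, 2) ≤ C(164, 2) = 13366. By convexity Σ_i C(r_i, 2) ≥ 67·C(z/67, 2) = z(z − 67)/(2·67), giving z² − 67z − 67·164·163 ≤ 0 and hence z ≤ (1/2)[67 + √(4489 + 4·1791044)] = (1/2)[67 + √7168665] ≈ (1/2)(67 + 2677.4363) = 1372.2181.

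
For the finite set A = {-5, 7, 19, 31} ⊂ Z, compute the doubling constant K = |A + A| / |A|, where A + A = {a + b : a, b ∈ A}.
K = |A + A| / |A| = 7/4

Enumerate A + A = {a + b : a, b ∈ A}. With |A| = 4, there are |A|^2 = 16 ordered sum pairs; collecting distinct values, A + A = {-10, 2, 14, 26, 38, 50, 62}, so |A + A| = 7. Thus K = 7/4. Here |A + A| = 2|A| − 1 = 7, the minimum possible — so K = 7/4 is minimal, which holds iff A is an arithmetic progression.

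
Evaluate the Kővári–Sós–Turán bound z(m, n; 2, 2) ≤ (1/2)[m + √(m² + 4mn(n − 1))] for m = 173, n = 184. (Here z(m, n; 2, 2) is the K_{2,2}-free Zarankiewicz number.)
z(173, 184; 2, 2) ≤ (1/2)[173 + √(173² + 4·173·184·183)] = (1/2)[173 + √23330953] = 2501.6063

Kővári–Sós–Turán: let r_1, ..., r_173 be the row sums and z = Σ r_i the total number of 1s. Each pair of columns can share at most one row with both entries 1 (else a 2×2 all-ones block appears), so Σ_i C(r_i, 2) ≤ C(184, 2) = 16836. By convexity Σ_i C(r_i, 2) ≥ 173·C(z/173, 2) = z(z − 173)/(2·173), giving z² − 173z − 173·184·183 ≤ 0 and hence z ≤ (1/2)[173 + √(29929 + 4·5825256)] = (1/2)[173 + √23330953] ≈ (1/2)(173 + 4830.2125) = 2501.6063.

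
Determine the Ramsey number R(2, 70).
R(2, 70) = 70

R(2, k) = k for all k ≥ 2: in a 2-colouring of K_k, either some edge is red (a red K_2) or all edges are blue (a blue K_k). And K_{69} coloured all-blue has no blue K_70, so R(2, 70) > 69. Hence R(2, 70) = 70.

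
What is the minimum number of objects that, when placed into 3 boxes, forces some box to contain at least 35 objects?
n = (35 − 1)·3 + 1 = 103

By the generalised pigeonhole principle, to guarantee some box contains ≥ r objects we need more than (r − 1) · k objects total. Threshold: n = (r − 1) · k + 1. With r = 35 and k = 3: n = 34 · 3 + 1 = 102 + 1 = 103. For n = 102 = 34 · 3, we can put exactly 34 objects in every box, avoiding 35 in any single one — so 103 is tight.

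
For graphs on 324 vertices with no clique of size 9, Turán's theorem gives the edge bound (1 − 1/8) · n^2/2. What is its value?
Turán density bound = (7/8) · 324^2/2 = 45927

Turán's theorem: ex(n, K_{r+1}) is achieved by the complete r-partite Turán graph T(n, r) with parts as balanced as possible, and is at most (1 − 1/r) · n^2/2. For r = 8, n = 324: the density bound is (7/8) · 104976/2 = 45927. The integer-valued extremum is e(T(324, 8)) = 45926, which is strictly less than the density bound 45927 since 8 ∤ 324 (the parts of T(324, 8) cannot all be equal).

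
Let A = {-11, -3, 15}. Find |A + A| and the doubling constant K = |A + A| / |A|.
K = |A + A| / |A| = 6/3 = 2

Enumerate A + A = {a + b : a, b ∈ A}. With |A| = 3, there are |A|^2 = 9 ordered sum pairs; collecting distinct values, A + A = {-22, -14, -6, 4, 12, 30}, so |A + A| = 6. Thus K = 6/3 = 2. For comparison, the minimum possible |A + A| over all 3-element sets is 2·3 − 1 = 5 (so min K = 5/3), attained only by arithmetic progressions.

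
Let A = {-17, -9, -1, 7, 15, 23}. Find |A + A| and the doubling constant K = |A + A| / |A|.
K = |A + A| / |A| = 11/6

Enumerate A + A = {a + b : a, b ∈ A}. With |A| = 6, there are |A|^2 = 36 ordered sum pairs; collecting distinct values, A + A = {-34, -26, -18, -10, -2, 6, 14, 22, 30, 38, 46}, so |A + A| = 11. Thus K = 11/6. Here |A + A| = 2|A| − 1 = 11, the minimum possible — so K = 11/6 is minimal, which holds iff A is an arithmetic progression.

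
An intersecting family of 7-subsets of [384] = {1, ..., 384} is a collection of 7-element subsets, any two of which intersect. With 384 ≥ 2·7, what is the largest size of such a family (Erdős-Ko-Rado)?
max |F| = C(383, 6) = 4214724798753

The Erdős-Ko-Rado theorem states: for n ≥ 2k, an intersecting family of k-subsets of an n-element set has size at most C(n − 1, k − 1), with equality for 'star' families {A ⊆ [n] : |A| = k, i ∈ A} (fix an element i). For n = 384, k = 7: C(383, 6) = 4214724798753.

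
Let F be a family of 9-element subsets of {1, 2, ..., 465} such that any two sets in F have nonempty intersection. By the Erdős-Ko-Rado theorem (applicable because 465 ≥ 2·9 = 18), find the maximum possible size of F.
max |F| = C(464, 8) = 50150301045289038

Erdős-Ko-Rado (1961): when n ≥ 2k, max |F| = C(n−1, k−1). The bound is attained by the star {A : i ∈ A} for any fixed i ∈ [n]. Here C(465−1, 9−1) = C(464, 8) = 50150301045289038.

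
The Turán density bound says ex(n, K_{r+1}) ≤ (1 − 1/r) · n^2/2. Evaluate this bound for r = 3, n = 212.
Turán density bound = (2/3) · 212^2/2 = 44944/3 ≈ 14981.3333

Turán's theorem: ex(n, K_{r+1}) is achieved by the complete r-partite Turán graph T(n, r) with parts as balanced as possible, and is at most (1 − 1/r) · n^2/2. For r = 3, n = 212: the density bound is (2/3) · 44944/2 = 44944/3 ≈ 14981.3333. The integer-valued extremum is e(T(212, 3)) = 14981, which is strictly less than the density bound 44944/3 since 3 ∤ 212 (the parts of T(212, 3) cannot all be equal).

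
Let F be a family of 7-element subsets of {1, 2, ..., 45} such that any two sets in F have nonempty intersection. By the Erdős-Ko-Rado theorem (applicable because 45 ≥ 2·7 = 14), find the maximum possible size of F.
max |F| = C(44, 6) = 7059052

Erdős-Ko-Rado (1961): when n ≥ 2k, max |F| = C(n−1, k−1). The bound is attained by the star {A : i ∈ A} for any fixed i ∈ [n]. Here C(45−1, 7−1) = C(44, 6) = 7059052.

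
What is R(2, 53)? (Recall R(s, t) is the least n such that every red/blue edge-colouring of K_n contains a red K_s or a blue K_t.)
R(2, 53) = 53

R(2, k) = k for all k ≥ 2: in a 2-colouring of K_k, either some edge is red (a red K_2) or all edges are blue (a blue K_k). And K_{52} coloured all-blue has no blue K_53, so R(2, 53) > 52. Hence R(2, 53) = 53.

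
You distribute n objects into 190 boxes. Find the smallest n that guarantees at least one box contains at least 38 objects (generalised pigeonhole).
n = (38 − 1)·190 + 1 = 7031

By the generalised pigeonhole principle, to guarantee some box contains ≥ r objects we need more than (r − 1) · k objects total. Threshold: n = (r − 1) · k + 1. With r = 38 and k = 190: n = 37 · 190 + 1 = 7030 + 1 = 7031. For n = 7030 = 37 · 190, we can put exactly 37 objects in every box, avoiding 38 in any single one — so 7031 is tight.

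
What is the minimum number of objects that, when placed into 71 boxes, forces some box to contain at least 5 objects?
n = (5 − 1)·71 + 1 = 285

By the generalised pigeonhole principle, to guarantee some box contains ≥ r objects we need more than (r − 1) · k objects total. Threshold: n = (r − 1) · k + 1. With r = 5 and k = 71: n = 4 · 71 + 1 = 284 + 1 = 285. For n = 284 = 4 · 71, we can put exactly 4 objects in every box, avoiding 5 in any single one — so 285 is tight.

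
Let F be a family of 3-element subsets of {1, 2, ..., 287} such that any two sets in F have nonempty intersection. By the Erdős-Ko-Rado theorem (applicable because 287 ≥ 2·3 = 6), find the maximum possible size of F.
max |F| = C(286, 2) = 40755

Erdős-Ko-Rado (1961): when n ≥ 2k, max |F| = C(n−1, k−1). The bound is attained by the star {A : i ∈ A} for any fixed i ∈ [n]. Here C(287−1, 3−1) = C(286, 2) = 40755.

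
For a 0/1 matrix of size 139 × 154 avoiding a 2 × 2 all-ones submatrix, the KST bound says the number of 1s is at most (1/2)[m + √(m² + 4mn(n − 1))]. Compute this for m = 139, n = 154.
z(139, 154; 2, 2) ≤ (1/2)[139 + √(139² + 4·139·154·153)] = (1/2)[139 + √13119793] = 1880.5627

Kővári–Sós–Turán: let r_1, ..., r_139 be the row sums and z = Σ r_i the total number of 1s. Each pair of columns can share at most one row with both entries 1 (else a 2×2 all-ones block appears), so Σ_i C(r_i, 2) ≤ C(154, 2) = 11781. By convexity Σ_i C(r_i, 2) ≥ 139·C(z/139, 2) = z(z − 139)/(2·139), giving z² − 139z − 139·154·153 ≤ 0 and hence z ≤ (1/2)[139 + √(19321 + 4·3275118)] = (1/2)[139 + √13119793] ≈ (1/2)(139 + 3622.1255) = 1880.5627.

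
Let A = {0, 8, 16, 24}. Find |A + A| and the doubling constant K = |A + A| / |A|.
K = |A + A| / |A| = 7/4

Enumerate A + A = {a + b : a, b ∈ A}. With |A| = 4, there are |A|^2 = 16 ordered sum pairs; collecting distinct values, A + A = {0, 8, 16, 24, 32, 40, 48}, so |A + A| = 7. Thus K = 7/4. Here |A + A| = 2|A| − 1 = 7, the minimum possible — so K = 7/4 is minimal, which holds iff A is an arithmetic progression.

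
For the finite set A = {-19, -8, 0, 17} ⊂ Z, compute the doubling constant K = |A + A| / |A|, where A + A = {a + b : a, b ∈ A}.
K = |A + A| / |A| = 10/4 = 5/2

Enumerate A + A = {a + b : a, b ∈ A}. With |A| = 4, there are |A|^2 = 16 ordered sum pairs; collecting distinct values, A + A = {-38, -27, -19, -16, -8, -2, 0, 9, 17, 34}, so |A + A| = 10. Thus K = 10/4 = 5/2. For comparison, the minimum possible |A + A| over all 4-element sets is 2·4 − 1 = 7 (so min K = 7/4), attained only by arithmetic progressions.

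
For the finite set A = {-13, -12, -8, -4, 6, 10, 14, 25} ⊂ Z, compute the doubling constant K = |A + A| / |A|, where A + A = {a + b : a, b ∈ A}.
K = |A + A| / |A| = 29/8

Enumerate A + A = {a + b : a, b ∈ A}. With |A| = 8, there are |A|^2 = 64 ordered sum pairs; collecting distinct values, A + A = {-26, -25, -24, -21, -20, -17, -16, -12, -8, -7, -6, -3, -2, 1, 2, 6, 10, 12, 13, 16, 17, 20, 21, 24, 28, 31, 35, 39, 50}, so |A + A| = 29. Thus K = 29/8. For comparison, the minimum possible |A + A| over all 8-element sets is 2·8 − 1 = 15 (so min K = 15/8), attained only by arithmetic progressions.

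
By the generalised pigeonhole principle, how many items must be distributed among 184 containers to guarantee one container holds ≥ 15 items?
n = (15 − 1)·184 + 1 = 2577

By the generalised pigeonhole principle, to guarantee some box contains ≥ r objects we need more than (r − 1) · k objects total. Threshold: n = (r − 1) · k + 1. With r = 15 and k = 184: n = 14 · 184 + 1 = 2576 + 1 = 2577. For n = 2576 = 14 · 184, we can put exactly 14 objects in every box, avoiding 15 in any single one — so 2577 is tight.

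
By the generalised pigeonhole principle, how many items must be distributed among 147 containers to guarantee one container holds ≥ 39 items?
n = (39 − 1)·147 + 1 = 5587

By the generalised pigeonhole principle, to guarantee some box contains ≥ r objects we need more than (r − 1) · k objects total. Threshold: n = (r − 1) · k + 1. With r = 39 and k = 147: n = 38 · 147 + 1 = 5586 + 1 = 5587. For n = 5586 = 38 · 147, we can put exactly 38 objects in every box, avoiding 39 in any single one — so 5587 is tight.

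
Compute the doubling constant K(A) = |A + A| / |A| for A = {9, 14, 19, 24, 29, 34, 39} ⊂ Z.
K = |A + A| / |A| = 13/7

Enumerate A + A = {a + b : a, b ∈ A}. With |A| = 7, there are |A|^2 = 49 ordered sum pairs; collecting distinct values, A + A = {18, 23, 28, 33, 38, 43, 48, 53, 58, 63, 68, 73, 78}, so |A + A| = 13. Thus K = 13/7. Here |A + A| = 2|A| − 1 = 13, the minimum possible — so K = 13/7 is minimal, which holds iff A is an arithmetic progression.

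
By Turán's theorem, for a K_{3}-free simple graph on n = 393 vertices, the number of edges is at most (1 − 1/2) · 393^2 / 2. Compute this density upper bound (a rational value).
Turán density bound = (1/2) · 393^2/2 = 154449/4 ≈ 38612.25

Turán's theorem: ex(n, K_{r+1}) is achieved by the complete r-partite Turán graph T(n, r) with parts as balanced as possible, and is at most (1 − 1/r) · n^2/2. For r = 2, n = 393: the density bound is (1/2) · 154449/2 = 154449/4 ≈ 38612.25. The integer-valued extremum is e(T(393, 2)) = 38612, which is strictly less than the density bound 154449/4 since 2 ∤ 393 (the parts of T(393, 2) cannot all be equal).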